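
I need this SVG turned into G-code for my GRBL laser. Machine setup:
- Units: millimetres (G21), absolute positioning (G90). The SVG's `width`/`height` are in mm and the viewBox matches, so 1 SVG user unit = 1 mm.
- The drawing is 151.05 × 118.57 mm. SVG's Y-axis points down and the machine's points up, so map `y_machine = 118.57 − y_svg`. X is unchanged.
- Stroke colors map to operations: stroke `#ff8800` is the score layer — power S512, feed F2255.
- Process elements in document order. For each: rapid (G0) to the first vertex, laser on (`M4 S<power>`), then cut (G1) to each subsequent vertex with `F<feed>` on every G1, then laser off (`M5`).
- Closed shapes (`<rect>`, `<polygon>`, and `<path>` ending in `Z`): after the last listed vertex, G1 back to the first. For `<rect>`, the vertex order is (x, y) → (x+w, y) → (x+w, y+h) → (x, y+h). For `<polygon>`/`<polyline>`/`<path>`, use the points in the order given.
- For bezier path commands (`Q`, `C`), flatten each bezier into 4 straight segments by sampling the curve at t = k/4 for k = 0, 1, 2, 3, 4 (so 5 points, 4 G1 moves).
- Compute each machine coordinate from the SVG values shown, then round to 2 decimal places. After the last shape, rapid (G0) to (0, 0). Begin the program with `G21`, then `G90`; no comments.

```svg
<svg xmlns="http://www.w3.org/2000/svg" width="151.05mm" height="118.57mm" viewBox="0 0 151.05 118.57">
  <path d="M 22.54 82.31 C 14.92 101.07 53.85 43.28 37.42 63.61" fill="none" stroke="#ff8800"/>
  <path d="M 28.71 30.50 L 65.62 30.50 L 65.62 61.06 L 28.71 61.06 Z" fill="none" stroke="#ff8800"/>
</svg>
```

1 u = 1 mm; y_m = 118.57 − y.

[1] `<path>` cubic bezier, #ff8800→score S512 F2255: (22.54,36.26) → (23.96,34.13) → (33.28,46.20) → (40.95,57.98) → (37.42,54.96)

[2] `<path>` rectangle, #ff8800→score S512 F2255: (28.71,88.07) → (65.62,88.07) → (65.62,57.51) → (28.71,57.51) → (28.71,88.07) (closed)

G21
G90
G0 X22.54 Y36.26
M4 S512
G1 X23.96 Y34.13 F2255
G1 X33.28 Y46.20 F2255
G1 X40.95 Y57.98 F2255
G1 X37.42 Y54.96 F2255
M5
G0 X28.71 Y88.07
M4 S512
G1 X65.62 Y88.07 F2255
G1 X65.62 Y57.51 F2255
G1 X28.71 Y57.51 F2255
G1 X28.71 Y88.07 F2255
M5
G0 X0.00 Y0.00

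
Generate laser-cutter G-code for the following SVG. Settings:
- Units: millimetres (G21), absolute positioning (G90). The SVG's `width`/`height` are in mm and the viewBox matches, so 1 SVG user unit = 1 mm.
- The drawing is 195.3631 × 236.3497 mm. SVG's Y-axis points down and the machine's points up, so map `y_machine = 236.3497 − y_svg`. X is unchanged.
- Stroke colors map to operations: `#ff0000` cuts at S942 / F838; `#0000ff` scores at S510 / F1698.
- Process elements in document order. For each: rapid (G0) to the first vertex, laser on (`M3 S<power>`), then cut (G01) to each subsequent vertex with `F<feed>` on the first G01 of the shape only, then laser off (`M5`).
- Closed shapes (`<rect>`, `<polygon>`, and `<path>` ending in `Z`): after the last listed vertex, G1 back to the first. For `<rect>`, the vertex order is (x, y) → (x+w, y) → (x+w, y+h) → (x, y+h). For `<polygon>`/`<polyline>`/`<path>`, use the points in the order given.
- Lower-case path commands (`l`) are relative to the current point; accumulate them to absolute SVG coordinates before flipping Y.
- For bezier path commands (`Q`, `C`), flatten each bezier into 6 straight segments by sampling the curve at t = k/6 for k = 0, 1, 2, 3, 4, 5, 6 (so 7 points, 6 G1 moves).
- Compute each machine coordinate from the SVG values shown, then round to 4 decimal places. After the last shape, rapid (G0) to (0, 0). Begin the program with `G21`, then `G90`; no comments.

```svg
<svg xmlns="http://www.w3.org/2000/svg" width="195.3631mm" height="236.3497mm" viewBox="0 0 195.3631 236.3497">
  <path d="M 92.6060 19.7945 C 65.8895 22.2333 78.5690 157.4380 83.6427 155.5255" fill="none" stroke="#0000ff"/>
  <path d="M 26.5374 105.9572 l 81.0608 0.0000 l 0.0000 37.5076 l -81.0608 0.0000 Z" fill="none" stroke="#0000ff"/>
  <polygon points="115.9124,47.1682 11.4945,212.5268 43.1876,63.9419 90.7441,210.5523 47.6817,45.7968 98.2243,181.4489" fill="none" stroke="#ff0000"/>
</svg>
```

G21
G90
G0 X92.6060 Y216.5552
M3 S510
G01 X82.3131 Y205.5214 F1698
G01 X77.2807 Y179.8568
G01 X76.2030 Y147.0580
G01 X77.7745 Y114.6218
G01 X80.6896 Y90.0449
G01 X83.6427 Y80.8242
M5
G0 X26.5374 Y130.3925
M3 S510
G01 X107.5982 Y130.3925 F1698
G01 X107.5982 Y92.8849
G01 X26.5374 Y92.8849
G01 X26.5374 Y130.3925
M5
G0 X115.9124 Y189.1815
M3 S942
G01 X11.4945 Y23.8229 F838
G01 X43.1876 Y172.4078
G01 X90.7441 Y25.7974
G01 X47.6817 Y190.5529
G01 X98.2243 Y54.9008
G01 X115.9124 Y189.1815
M5
G0 X0.0000 Y0.0000

1 u = 1 mm; y_m = 236.3497 − y.

[1] `<path>` cubic bezier, #0000ff→score S510 F1698: (92.6060,216.5552) → (82.3131,205.5214) → (77.2807,179.8568) → (76.2030,147.0580) → (77.7745,114.6218) → (80.6896,90.0449) → (83.6427,80.8242)

[2] `<path>` rectangle, #0000ff→score S510 F1698: (26.5374,130.3925) → (107.5982,130.3925) → (107.5982,92.8849) → (26.5374,92.8849) → (26.5374,130.3925) (closed)

[3] `<polygon>` closed polygon, #ff0000→cut S942 F838: (115.9124,189.1815) → (11.4945,23.8229) → (43.1876,172.4078) → (90.7441,25.7974) → (47.6817,190.5529) → (98.2243,54.9008) → (115.9124,189.1815) (closed)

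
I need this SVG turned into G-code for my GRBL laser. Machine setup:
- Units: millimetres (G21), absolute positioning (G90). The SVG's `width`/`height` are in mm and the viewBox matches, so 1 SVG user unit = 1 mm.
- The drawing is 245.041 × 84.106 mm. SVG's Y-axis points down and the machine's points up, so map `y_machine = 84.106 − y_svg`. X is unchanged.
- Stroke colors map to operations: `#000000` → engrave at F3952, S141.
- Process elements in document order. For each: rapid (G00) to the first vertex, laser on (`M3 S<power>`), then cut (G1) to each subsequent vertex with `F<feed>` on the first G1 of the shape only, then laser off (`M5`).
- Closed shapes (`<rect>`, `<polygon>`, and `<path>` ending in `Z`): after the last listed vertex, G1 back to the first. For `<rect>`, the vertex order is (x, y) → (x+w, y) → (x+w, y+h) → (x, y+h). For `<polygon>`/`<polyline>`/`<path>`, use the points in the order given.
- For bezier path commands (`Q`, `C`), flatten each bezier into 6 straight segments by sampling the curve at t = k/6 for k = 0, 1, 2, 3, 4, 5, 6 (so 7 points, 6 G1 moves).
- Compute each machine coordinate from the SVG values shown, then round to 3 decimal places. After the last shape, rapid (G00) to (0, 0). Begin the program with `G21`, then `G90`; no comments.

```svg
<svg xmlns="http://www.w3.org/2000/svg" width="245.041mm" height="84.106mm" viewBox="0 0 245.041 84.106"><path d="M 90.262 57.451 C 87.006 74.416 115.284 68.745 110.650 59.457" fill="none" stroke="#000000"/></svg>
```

G21
G90
G00 X90.262 Y26.655
M3 S141
G1 X90.963 Y19.971 F3952
G1 X95.130 Y16.531
G1 X100.973 Y15.807
G1 X106.700 Y17.271
G1 X110.523 Y20.394
G1 X110.650 Y24.649
M5
G00 X0.000 Y0.000

1 u = 1 mm; y_m = 84.106 − y.

[1] `<path>` cubic bezier, #000000→engrave S141 F3952: (90.262,26.655) → (90.963,19.971) → (95.130,16.531) → (100.973,15.807) → (106.700,17.271) → (110.523,20.394) → (110.650,24.649)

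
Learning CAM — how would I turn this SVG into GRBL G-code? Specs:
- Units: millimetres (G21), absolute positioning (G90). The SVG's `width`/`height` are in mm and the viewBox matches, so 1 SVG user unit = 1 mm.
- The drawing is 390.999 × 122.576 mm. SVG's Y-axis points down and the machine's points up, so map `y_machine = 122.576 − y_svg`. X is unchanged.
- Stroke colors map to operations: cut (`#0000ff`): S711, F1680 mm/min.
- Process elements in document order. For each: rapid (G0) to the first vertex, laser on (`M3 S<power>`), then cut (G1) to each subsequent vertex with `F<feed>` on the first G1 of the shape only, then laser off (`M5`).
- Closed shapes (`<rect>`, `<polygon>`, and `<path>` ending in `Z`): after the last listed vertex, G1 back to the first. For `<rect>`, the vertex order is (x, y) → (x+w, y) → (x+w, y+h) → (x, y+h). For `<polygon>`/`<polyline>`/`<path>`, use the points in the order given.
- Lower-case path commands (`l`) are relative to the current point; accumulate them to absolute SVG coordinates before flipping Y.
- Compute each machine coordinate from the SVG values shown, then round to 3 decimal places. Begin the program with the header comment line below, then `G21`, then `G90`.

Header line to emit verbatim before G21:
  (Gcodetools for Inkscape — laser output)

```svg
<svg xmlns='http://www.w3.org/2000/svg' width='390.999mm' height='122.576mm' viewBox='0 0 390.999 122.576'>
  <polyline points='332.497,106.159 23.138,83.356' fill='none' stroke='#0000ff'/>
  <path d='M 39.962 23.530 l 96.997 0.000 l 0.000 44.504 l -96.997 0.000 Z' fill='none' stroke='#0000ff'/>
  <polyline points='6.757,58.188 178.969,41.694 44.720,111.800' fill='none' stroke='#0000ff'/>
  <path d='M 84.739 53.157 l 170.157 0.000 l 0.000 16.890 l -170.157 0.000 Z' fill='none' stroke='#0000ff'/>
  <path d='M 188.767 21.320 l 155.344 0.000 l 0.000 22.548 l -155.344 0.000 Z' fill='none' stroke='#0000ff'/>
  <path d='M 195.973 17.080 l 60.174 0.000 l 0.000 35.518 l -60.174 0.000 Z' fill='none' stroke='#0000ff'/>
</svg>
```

(Gcodetools for Inkscape — laser output)
G21
G90
G0 X332.497 Y16.417
M3 S711
G1 X23.138 Y39.220 F1680
M5
G0 X39.962 Y99.046
M3 S711
G1 X136.959 Y99.046 F1680
G1 X136.959 Y54.542
G1 X39.962 Y54.542
G1 X39.962 Y99.046
M5
G0 X6.757 Y64.388
M3 S711
G1 X178.969 Y80.882 F1680
G1 X44.720 Y10.776
M5
G0 X84.739 Y69.419
M3 S711
G1 X254.896 Y69.419 F1680
G1 X254.896 Y52.529
G1 X84.739 Y52.529
G1 X84.739 Y69.419
M5
G0 X188.767 Y101.256
M3 S711
G1 X344.111 Y101.256 F1680
G1 X344.111 Y78.708
G1 X188.767 Y78.708
G1 X188.767 Y101.256
M5
G0 X195.973 Y105.496
M3 S711
G1 X256.147 Y105.496 F1680
G1 X256.147 Y69.978
G1 X195.973 Y69.978
G1 X195.973 Y105.496
M5

Since the viewBox matches the mm dimensions, user units are millimetres directly. The only transform is the Y-flip y_m = 122.576 − y_svg.

Shape 1 is a line segment drawn with `<polyline>`. Its stroke #0000ff means cut at S711, F1680. After flipping Y the toolpath is (332.497,16.417) → (23.138,39.220).

Shape 2 is a rectangle drawn with `<path>`. Its stroke #0000ff means cut at S711, F1680. After flipping Y the toolpath is (39.962,99.046) → (136.959,99.046) → (136.959,54.542) → (39.962,54.542) → (39.962,99.046), returning to the start.

Shape 3 is a open polyline drawn with `<polyline>`. Its stroke #0000ff means cut at S711, F1680. After flipping Y the toolpath is (6.757,64.388) → (178.969,80.882) → (44.720,10.776).

Shape 4 is a rectangle drawn with `<path>`. Its stroke #0000ff means cut at S711, F1680. After flipping Y the toolpath is (84.739,69.419) → (254.896,69.419) → (254.896,52.529) → (84.739,52.529) → (84.739,69.419), returning to the start.

Shape 5 is a rectangle drawn with `<path>`. Its stroke #0000ff means cut at S711, F1680. After flipping Y the toolpath is (188.767,101.256) → (344.111,101.256) → (344.111,78.708) → (188.767,78.708) → (188.767,101.256), returning to the start.

Shape 6 is a rectangle drawn with `<path>`. Its stroke #0000ff means cut at S711, F1680. After flipping Y the toolpath is (195.973,105.496) → (256.147,105.496) → (256.147,69.978) → (195.973,69.978) → (195.973,105.496), returning to the start.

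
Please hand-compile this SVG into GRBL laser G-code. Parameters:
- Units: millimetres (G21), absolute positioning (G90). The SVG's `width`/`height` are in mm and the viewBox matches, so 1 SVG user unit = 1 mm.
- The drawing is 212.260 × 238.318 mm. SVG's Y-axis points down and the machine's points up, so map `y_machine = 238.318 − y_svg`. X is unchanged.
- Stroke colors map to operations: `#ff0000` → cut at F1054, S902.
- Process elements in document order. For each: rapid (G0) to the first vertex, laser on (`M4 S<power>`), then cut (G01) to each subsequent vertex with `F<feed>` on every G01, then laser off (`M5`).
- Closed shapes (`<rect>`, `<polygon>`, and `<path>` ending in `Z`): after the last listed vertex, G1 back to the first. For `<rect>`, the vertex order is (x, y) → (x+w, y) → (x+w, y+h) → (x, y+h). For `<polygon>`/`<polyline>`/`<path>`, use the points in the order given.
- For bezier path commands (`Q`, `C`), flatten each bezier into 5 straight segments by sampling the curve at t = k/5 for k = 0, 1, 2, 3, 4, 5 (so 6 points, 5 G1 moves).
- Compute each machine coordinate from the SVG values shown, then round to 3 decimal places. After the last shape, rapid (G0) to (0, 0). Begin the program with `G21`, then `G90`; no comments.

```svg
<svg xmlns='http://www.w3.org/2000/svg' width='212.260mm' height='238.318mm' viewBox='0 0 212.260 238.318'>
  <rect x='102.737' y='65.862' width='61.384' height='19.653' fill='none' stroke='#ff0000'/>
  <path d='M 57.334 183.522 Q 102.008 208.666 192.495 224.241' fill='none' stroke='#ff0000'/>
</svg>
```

G21
G90
G0 X102.737 Y172.456
M4 S902
G01 X164.121 Y172.456 F1054
G01 X164.121 Y152.803 F1054
G01 X102.737 Y152.803 F1054
G01 X102.737 Y172.456 F1054
M5
G0 X57.334 Y54.796
M4 S902
G01 X77.036 Y45.121 F1054
G01 X100.403 Y36.212 F1054
G01 X127.435 Y28.068 F1054
G01 X158.133 Y20.690 F1054
G01 X192.495 Y14.077 F1054
M5
G0 X0.000 Y0.000

1 u = 1 mm; y_m = 238.318 − y.

[1] `<rect>` rectangle, #ff0000→cut S902 F1054: (102.737,172.456) → (164.121,172.456) → (164.121,152.803) → (102.737,152.803) → (102.737,172.456) (closed)

[2] `<path>` quadratic bezier, #ff0000→cut S902 F1054: (57.334,54.796) → (77.036,45.121) → (100.403,36.212) → (127.435,28.068) → (158.133,20.690) → (192.495,14.077)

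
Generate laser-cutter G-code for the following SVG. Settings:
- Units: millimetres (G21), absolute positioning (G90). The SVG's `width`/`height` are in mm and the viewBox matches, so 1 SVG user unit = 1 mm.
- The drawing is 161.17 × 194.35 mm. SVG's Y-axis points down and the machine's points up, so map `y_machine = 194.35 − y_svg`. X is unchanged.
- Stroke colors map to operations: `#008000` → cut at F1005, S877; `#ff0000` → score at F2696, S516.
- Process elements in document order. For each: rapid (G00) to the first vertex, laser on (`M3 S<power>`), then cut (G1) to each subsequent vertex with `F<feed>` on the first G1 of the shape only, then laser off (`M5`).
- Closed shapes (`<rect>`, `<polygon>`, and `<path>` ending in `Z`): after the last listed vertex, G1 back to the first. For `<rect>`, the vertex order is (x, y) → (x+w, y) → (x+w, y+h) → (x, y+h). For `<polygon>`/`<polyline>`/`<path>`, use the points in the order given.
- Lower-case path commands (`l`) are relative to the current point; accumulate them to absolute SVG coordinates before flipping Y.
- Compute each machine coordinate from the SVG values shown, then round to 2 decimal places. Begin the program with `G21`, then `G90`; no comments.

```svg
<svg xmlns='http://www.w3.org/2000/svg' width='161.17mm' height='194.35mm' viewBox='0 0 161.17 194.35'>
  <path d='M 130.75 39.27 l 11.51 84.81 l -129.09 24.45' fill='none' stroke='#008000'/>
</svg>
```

G21
G90
G00 X130.75 Y155.08
M3 S877
G1 X142.26 Y70.27 F1005
G1 X13.17 Y45.82
M5

1 u = 1 mm; y_m = 194.35 − y.

[1] `<path>` open polyline, #008000→cut S877 F1005: (130.75,155.08) → (142.26,70.27) → (13.17,45.82)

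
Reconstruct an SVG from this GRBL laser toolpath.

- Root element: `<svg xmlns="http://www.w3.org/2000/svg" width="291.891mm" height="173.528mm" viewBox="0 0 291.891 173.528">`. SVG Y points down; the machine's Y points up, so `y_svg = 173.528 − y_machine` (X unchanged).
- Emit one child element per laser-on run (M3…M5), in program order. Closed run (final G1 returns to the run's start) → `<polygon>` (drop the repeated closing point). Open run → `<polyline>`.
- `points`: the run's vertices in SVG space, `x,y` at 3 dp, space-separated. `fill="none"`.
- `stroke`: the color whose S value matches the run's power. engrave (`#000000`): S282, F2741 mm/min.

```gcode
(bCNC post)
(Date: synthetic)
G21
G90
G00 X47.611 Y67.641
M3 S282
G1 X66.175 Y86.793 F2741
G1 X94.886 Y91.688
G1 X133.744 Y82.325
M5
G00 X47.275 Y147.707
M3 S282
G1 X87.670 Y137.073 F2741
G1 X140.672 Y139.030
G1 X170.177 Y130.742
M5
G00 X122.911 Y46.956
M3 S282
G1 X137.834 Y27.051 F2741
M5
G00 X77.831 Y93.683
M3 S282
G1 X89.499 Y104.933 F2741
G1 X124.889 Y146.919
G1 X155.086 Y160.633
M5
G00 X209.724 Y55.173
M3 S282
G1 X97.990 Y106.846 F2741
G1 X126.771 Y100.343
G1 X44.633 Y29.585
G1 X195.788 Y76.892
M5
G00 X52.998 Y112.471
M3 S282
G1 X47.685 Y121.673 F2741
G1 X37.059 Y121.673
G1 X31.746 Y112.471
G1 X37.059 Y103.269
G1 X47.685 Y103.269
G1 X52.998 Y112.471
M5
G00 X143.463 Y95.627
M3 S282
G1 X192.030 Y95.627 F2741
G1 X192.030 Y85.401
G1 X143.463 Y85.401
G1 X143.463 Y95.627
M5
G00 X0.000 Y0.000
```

<svg xmlns="http://www.w3.org/2000/svg" width="291.891mm" height="173.528mm" viewBox="0 0 291.891 173.528">
  <polyline points="47.611,105.887 66.175,86.735 94.886,81.840 133.744,91.203" fill="none" stroke="#000000"/>
  <polyline points="47.275,25.821 87.670,36.455 140.672,34.498 170.177,42.786" fill="none" stroke="#000000"/>
  <polyline points="122.911,126.572 137.834,146.477" fill="none" stroke="#000000"/>
  <polyline points="77.831,79.845 89.499,68.595 124.889,26.609 155.086,12.895" fill="none" stroke="#000000"/>
  <polyline points="209.724,118.355 97.990,66.682 126.771,73.185 44.633,143.943 195.788,96.636" fill="none" stroke="#000000"/>
  <polygon points="52.998,61.057 47.685,51.855 37.059,51.855 31.746,61.057 37.059,70.259 47.685,70.259" fill="none" stroke="#000000"/>
  <polygon points="143.463,77.901 192.030,77.901 192.030,88.127 143.463,88.127" fill="none" stroke="#000000"/>
</svg>

Machine Y-up, SVG Y-down with viewBox height 173.528, so y_svg = 173.528 − y_machine; X carries over. Every run uses S282, so all elements get stroke `#000000` (engrave).

Run 1: The run is open, so emit a `<polyline>` with points (Y-flipped): 47.611,105.887 66.175,86.735 94.886,81.840 133.744,91.203.

Run 2: The run is open, so emit a `<polyline>` with points (Y-flipped): 47.275,25.821 87.670,36.455 140.672,34.498 170.177,42.786.

Run 3: The run is open, so emit a `<polyline>` with points (Y-flipped): 122.911,126.572 137.834,146.477.

Run 4: The run is open, so emit a `<polyline>` with points (Y-flipped): 77.831,79.845 89.499,68.595 124.889,26.609 155.086,12.895.

Run 5: The run is open, so emit a `<polyline>` with points (Y-flipped): 209.724,118.355 97.990,66.682 126.771,73.185 44.633,143.943 195.788,96.636.

Run 6: The run returns to its start, so emit a `<polygon>` with points (Y-flipped): 52.998,61.057 47.685,51.855 37.059,51.855 31.746,61.057 37.059,70.259 47.685,70.259.

Run 7: The run returns to its start, so emit a `<polygon>` with points (Y-flipped): 143.463,77.901 192.030,77.901 192.030,88.127 143.463,88.127.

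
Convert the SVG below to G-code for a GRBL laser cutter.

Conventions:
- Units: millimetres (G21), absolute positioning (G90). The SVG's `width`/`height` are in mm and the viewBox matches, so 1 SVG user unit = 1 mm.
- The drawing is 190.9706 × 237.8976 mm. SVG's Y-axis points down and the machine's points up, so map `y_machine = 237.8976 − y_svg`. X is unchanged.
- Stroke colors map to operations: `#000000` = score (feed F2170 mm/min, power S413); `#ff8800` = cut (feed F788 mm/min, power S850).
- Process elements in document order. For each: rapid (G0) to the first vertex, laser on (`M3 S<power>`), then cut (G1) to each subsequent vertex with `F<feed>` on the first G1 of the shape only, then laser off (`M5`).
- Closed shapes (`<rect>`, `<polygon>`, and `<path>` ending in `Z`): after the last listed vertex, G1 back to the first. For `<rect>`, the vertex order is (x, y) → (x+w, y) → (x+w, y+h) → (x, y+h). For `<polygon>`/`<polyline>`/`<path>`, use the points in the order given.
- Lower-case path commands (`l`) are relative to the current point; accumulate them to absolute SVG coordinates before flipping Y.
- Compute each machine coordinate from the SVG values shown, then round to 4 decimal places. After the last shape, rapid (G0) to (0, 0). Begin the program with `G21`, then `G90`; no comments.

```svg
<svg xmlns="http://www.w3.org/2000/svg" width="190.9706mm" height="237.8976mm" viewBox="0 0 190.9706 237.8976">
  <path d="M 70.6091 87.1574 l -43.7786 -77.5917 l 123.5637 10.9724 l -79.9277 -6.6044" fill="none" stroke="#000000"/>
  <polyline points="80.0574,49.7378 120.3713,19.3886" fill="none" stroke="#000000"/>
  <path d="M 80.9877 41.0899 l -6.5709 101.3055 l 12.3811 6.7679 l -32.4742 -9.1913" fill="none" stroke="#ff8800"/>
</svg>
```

G21
G90
G0 X70.6091 Y150.7402
M3 S413
G1 X26.8305 Y228.3319 F2170
G1 X150.3942 Y217.3595
G1 X70.4665 Y223.9639
M5
G0 X80.0574 Y188.1598
M3 S413
G1 X120.3713 Y218.5090 F2170
M5
G0 X80.9877 Y196.8077
M3 S850
G1 X74.4168 Y95.5022 F788
G1 X86.7979 Y88.7343
G1 X54.3237 Y97.9256
M5
G0 X0.0000 Y0.0000

Since the viewBox matches the mm dimensions, user units are millimetres directly. The only transform is the Y-flip y_m = 237.8976 − y_svg.

Shape 1 is a open polyline drawn with `<path>`. Its stroke #000000 means score at S413, F2170. After flipping Y the toolpath is (70.6091,150.7402) → (26.8305,228.3319) → (150.3942,217.3595) → (70.4665,223.9639).

Shape 2 is a line segment drawn with `<polyline>`. Its stroke #000000 means score at S413, F2170. After flipping Y the toolpath is (80.0574,188.1598) → (120.3713,218.5090).

Shape 3 is a open polyline drawn with `<path>`. Its stroke #ff8800 means cut at S850, F788. After flipping Y the toolpath is (80.9877,196.8077) → (74.4168,95.5022) → (86.7979,88.7343) → (54.3237,97.9256).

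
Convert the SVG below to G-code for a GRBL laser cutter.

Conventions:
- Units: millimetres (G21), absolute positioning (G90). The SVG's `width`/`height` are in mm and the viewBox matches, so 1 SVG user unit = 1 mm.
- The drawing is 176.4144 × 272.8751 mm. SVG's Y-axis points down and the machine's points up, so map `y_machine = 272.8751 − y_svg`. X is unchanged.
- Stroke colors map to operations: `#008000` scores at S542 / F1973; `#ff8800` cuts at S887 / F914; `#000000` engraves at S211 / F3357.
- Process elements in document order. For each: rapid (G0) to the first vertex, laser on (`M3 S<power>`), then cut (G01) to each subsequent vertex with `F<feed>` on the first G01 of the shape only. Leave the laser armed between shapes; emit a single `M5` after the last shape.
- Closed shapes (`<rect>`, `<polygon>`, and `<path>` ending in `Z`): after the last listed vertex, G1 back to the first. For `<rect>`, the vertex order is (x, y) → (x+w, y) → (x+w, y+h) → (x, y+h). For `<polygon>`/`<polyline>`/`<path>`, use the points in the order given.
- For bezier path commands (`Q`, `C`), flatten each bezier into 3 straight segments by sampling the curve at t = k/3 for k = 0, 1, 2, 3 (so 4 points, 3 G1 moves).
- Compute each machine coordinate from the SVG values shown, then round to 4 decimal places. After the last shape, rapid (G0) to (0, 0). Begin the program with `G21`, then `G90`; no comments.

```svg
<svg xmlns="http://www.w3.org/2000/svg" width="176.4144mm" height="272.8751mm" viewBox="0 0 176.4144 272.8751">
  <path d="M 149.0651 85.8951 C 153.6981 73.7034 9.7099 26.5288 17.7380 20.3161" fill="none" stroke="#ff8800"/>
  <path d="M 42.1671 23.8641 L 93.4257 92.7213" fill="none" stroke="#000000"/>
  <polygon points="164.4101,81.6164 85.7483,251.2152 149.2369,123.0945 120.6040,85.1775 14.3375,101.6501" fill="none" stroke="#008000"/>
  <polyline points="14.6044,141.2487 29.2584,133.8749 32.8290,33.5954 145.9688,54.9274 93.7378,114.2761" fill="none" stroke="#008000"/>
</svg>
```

Since the viewBox matches the mm dimensions, user units are millimetres directly. The only transform is the Y-flip y_m = 272.8751 − y_svg.

Shape 1 is a cubic bezier drawn with `<path>`. Its stroke #ff8800 means cut at S887, F914. After flipping Y the toolpath is (149.0651,186.9800) → (115.2924,208.0199) → (49.2473,235.5051) → (17.7380,252.5590).

Shape 2 is a line segment drawn with `<path>`. Its stroke #000000 means engrave at S211, F3357. After flipping Y the toolpath is (42.1671,249.0110) → (93.4257,180.1538).

Shape 3 is a closed polygon drawn with `<polygon>`. Its stroke #008000 means score at S542, F1973. After flipping Y the toolpath is (164.4101,191.2587) → (85.7483,21.6599) → (149.2369,149.7806) → (120.6040,187.6976) → (14.3375,171.2250) → (164.4101,191.2587), returning to the start.

Shape 4 is a open polyline drawn with `<polyline>`. Its stroke #008000 means score at S542, F1973. After flipping Y the toolpath is (14.6044,131.6264) → (29.2584,139.0002) → (32.8290,239.2797) → (145.9688,217.9477) → (93.7378,158.5990).

G21
G90
G0 X149.0651 Y186.9800
M3 S887
G01 X115.2924 Y208.0199 F914
G01 X49.2473 Y235.5051
G01 X17.7380 Y252.5590
G0 X42.1671 Y249.0110
M3 S211
G01 X93.4257 Y180.1538 F3357
G0 X164.4101 Y191.2587
M3 S542
G01 X85.7483 Y21.6599 F1973
G01 X149.2369 Y149.7806
G01 X120.6040 Y187.6976
G01 X14.3375 Y171.2250
G01 X164.4101 Y191.2587
G0 X14.6044 Y131.6264
M3 S542
G01 X29.2584 Y139.0002 F1973
G01 X32.8290 Y239.2797
G01 X145.9688 Y217.9477
G01 X93.7378 Y158.5990
M5
G0 X0.0000 Y0.0000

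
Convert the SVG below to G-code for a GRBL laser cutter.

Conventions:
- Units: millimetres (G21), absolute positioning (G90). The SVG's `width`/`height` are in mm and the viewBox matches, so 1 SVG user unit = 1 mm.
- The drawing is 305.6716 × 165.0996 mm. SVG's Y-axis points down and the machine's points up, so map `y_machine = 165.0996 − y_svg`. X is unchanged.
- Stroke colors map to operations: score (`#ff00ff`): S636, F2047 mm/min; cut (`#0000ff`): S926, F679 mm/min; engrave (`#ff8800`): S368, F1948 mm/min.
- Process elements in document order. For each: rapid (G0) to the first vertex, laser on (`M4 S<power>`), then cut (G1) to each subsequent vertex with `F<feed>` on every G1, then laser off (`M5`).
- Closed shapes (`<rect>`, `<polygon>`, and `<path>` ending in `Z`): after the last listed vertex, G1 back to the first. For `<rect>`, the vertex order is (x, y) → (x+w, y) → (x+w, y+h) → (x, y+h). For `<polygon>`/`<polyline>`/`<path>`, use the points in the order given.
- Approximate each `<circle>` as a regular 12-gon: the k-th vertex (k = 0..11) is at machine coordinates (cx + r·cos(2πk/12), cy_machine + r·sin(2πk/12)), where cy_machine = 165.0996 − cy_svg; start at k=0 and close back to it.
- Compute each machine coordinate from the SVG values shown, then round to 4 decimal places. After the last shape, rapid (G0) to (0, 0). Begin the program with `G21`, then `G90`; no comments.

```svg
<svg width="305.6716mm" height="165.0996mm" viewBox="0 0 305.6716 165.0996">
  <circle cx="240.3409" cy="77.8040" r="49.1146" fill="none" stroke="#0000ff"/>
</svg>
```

G21
G90
G0 X289.4555 Y87.2956
M4 S926
G1 X282.8754 Y111.8529 F679
G1 X264.8982 Y129.8301 F679
G1 X240.3409 Y136.4102 F679
G1 X215.7836 Y129.8301 F679
G1 X197.8064 Y111.8529 F679
G1 X191.2263 Y87.2956 F679
G1 X197.8064 Y62.7383 F679
G1 X215.7836 Y44.7611 F679
G1 X240.3409 Y38.1810 F679
G1 X264.8982 Y44.7611 F679
G1 X282.8754 Y62.7383 F679
G1 X289.4555 Y87.2956 F679
M5
G0 X0.0000 Y0.0000

viewBox `0 0 305.6716 165.0996` with mm width/height → 1 unit = 1 mm. Flip: y_m = 165.0996 − y_svg.

**Shape 1** — `<circle>` circle, stroke `#0000ff` → cut (S926, F679). Machine vertices: (289.4555,87.2956) → (282.8754,111.8529) → (264.8982,129.8301) → (240.3409,136.4102) → (215.7836,129.8301) → (197.8064,111.8529) → (191.2263,87.2956) → (197.8064,62.7383) → (215.7836,44.7611) → (240.3409,38.1810) → (264.8982,44.7611) → (282.8754,62.7383) → (289.4555,87.2956). Closed: final G1 returns to the first vertex.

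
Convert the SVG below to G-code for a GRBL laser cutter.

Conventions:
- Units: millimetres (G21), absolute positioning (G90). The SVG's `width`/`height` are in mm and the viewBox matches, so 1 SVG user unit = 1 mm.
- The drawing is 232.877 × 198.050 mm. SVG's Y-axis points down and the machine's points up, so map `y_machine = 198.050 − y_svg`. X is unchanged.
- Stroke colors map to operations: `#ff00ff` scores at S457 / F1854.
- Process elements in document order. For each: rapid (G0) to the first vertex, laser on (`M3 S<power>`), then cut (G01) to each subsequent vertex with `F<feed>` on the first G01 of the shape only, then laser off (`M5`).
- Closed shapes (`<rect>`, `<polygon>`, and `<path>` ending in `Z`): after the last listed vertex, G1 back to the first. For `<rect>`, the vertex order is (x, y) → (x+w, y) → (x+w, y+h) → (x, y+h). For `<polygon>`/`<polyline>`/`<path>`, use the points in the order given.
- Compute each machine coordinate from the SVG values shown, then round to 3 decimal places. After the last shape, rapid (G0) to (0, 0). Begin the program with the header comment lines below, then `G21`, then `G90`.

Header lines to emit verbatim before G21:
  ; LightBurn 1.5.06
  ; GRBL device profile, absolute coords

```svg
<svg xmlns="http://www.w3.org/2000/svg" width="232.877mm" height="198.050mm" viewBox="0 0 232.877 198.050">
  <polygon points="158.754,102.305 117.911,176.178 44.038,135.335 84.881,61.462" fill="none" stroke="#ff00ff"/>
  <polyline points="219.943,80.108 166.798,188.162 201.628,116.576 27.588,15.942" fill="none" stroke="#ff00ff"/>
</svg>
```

viewBox `0 0 232.877 198.050` with mm width/height → 1 unit = 1 mm. Flip: y_m = 198.050 − y_svg.

**Shape 1** — `<polygon>` regular polygon, stroke `#ff00ff` → score (S457, F1854). Machine vertices: (158.754,95.745) → (117.911,21.872) → (44.038,62.715) → (84.881,136.588) → (158.754,95.745). Closed: final G1 returns to the first vertex.

**Shape 2** — `<polyline>` open polyline, stroke `#ff00ff` → score (S457, F1854). Machine vertices: (219.943,117.942) → (166.798,9.888) → (201.628,81.474) → (27.588,182.108). Open path.

; LightBurn 1.5.06
; GRBL device profile, absolute coords
G21
G90
G0 X158.754 Y95.745
M3 S457
G01 X117.911 Y21.872 F1854
G01 X44.038 Y62.715
G01 X84.881 Y136.588
G01 X158.754 Y95.745
M5
G0 X219.943 Y117.942
M3 S457
G01 X166.798 Y9.888 F1854
G01 X201.628 Y81.474
G01 X27.588 Y182.108
M5
G0 X0.000 Y0.000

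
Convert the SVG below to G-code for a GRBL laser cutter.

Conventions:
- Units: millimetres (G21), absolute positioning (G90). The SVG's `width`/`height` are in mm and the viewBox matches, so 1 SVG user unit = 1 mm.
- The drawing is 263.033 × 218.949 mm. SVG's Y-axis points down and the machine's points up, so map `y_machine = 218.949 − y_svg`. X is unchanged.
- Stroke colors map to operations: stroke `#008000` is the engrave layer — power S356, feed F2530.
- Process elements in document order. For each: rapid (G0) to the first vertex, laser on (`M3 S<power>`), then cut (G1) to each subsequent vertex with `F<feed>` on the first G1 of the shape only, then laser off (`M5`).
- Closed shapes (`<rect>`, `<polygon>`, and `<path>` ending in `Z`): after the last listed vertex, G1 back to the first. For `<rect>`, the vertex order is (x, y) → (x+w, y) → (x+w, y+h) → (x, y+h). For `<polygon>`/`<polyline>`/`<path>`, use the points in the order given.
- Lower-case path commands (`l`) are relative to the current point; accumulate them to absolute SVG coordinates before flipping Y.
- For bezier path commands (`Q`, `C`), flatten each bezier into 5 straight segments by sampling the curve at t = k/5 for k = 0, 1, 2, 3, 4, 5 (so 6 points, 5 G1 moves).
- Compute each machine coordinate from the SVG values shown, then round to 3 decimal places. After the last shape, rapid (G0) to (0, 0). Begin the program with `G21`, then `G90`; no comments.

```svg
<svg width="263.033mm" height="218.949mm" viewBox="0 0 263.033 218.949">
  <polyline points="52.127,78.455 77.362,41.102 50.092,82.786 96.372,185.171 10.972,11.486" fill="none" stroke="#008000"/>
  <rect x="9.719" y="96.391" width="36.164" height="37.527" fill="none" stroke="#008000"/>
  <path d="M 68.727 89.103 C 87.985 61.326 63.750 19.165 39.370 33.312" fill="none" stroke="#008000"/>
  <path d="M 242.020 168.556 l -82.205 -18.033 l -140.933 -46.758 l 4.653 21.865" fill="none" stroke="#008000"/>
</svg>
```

G21
G90
G0 X52.127 Y140.494
M3 S356
G1 X77.362 Y177.847 F2530
G1 X50.092 Y136.163
G1 X96.372 Y33.778
G1 X10.972 Y207.463
M5
G0 X9.719 Y122.558
M3 S356
G1 X45.883 Y122.558 F2530
G1 X45.883 Y85.031
G1 X9.719 Y85.031
G1 X9.719 Y122.558
M5
G0 X68.727 Y129.846
M3 S356
G1 X75.409 Y147.673 F2530
G1 X73.734 Y165.558
G1 X65.782 Y180.110
G1 X53.634 Y187.934
G1 X39.370 Y185.637
M5
G0 X242.020 Y50.393
M3 S356
G1 X159.815 Y68.426 F2530
G1 X18.882 Y115.184
G1 X23.535 Y93.319
M5
G0 X0.000 Y0.000

1 u = 1 mm; y_m = 218.949 − y.

[1] `<polyline>` open polyline, #008000→engrave S356 F2530: (52.127,140.494) → (77.362,177.847) → (50.092,136.163) → (96.372,33.778) → (10.972,207.463)

[2] `<rect>` rectangle, #008000→engrave S356 F2530: (9.719,122.558) → (45.883,122.558) → (45.883,85.031) → (9.719,85.031) → (9.719,122.558) (closed)

[3] `<path>` cubic bezier, #008000→engrave S356 F2530: (68.727,129.846) → (75.409,147.673) → (73.734,165.558) → (65.782,180.110) → (53.634,187.934) → (39.370,185.637)

[4] `<path>` open polyline, #008000→engrave S356 F2530: (242.020,50.393) → (159.815,68.426) → (18.882,115.184) → (23.535,93.319)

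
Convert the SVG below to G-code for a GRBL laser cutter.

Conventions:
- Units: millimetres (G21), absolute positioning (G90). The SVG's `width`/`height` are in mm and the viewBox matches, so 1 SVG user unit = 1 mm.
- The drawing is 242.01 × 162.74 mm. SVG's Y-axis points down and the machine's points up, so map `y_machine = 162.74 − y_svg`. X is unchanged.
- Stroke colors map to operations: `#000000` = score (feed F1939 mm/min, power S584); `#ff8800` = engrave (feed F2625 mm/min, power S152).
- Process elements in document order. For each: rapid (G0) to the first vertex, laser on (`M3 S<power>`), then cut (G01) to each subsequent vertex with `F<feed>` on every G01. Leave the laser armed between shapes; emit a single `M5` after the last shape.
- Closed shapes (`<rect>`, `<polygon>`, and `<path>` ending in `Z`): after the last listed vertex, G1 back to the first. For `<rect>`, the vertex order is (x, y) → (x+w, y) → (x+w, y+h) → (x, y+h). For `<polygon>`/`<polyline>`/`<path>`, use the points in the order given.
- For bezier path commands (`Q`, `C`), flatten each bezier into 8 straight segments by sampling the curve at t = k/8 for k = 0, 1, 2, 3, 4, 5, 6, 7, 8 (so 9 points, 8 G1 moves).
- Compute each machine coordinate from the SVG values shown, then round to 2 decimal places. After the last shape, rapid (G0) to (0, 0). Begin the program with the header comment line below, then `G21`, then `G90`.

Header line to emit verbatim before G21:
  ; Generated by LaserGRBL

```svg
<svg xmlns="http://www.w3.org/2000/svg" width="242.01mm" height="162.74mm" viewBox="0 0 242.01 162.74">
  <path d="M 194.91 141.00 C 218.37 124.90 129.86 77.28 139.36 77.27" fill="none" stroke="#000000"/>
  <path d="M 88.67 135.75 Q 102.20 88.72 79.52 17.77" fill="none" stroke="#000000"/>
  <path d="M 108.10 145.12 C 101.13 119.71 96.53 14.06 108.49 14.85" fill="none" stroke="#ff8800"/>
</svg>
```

viewBox `0 0 242.01 162.74` with mm width/height → 1 unit = 1 mm. Flip: y_m = 162.74 − y_svg.

**Shape 1** — `<path>` cubic bezier, stroke `#000000` → score (S584, F1939). Control points (SVG): P0=(194.91,141.00), P1=(218.37,124.90), P2=(129.86,77.28), P3=(139.36,77.27); sampled at t=k/8. Machine vertices: (194.91,21.74) → (198.87,29.10) → (194.79,38.49) → (185.14,48.98) → (172.37,59.64) → (158.95,69.55) → (147.33,77.77) → (139.98,83.39) → (139.36,85.47). Open path.

**Shape 2** — `<path>` quadratic bezier, stroke `#000000` → score (S584, F1939). Control points (SVG): P0=(88.67,135.75), P1=(102.20,88.72), P2=(79.52,17.77); sampled at t=k/8. Machine vertices: (88.67,26.99) → (91.49,39.12) → (93.17,52.00) → (93.73,65.63) → (93.15,80.00) → (91.44,95.12) → (88.60,110.99) → (84.62,127.61) → (79.52,144.97). Open path.

**Shape 3** — `<path>` cubic bezier, stroke `#ff8800` → engrave (S152, F2625). Control points (SVG): P0=(108.10,145.12), P1=(101.13,119.71), P2=(96.53,14.06), P3=(108.49,14.85); sampled at t=k/8. Machine vertices: (108.10,17.62) → (105.63,30.55) → (103.54,48.81) → (102.01,70.21) → (101.20,92.58) → (101.27,113.72) → (102.40,131.44) → (104.75,143.56) → (108.49,147.89). Open path.

; Generated by LaserGRBL
G21
G90
G0 X194.91 Y21.74
M3 S584
G01 X198.87 Y29.10 F1939
G01 X194.79 Y38.49 F1939
G01 X185.14 Y48.98 F1939
G01 X172.37 Y59.64 F1939
G01 X158.95 Y69.55 F1939
G01 X147.33 Y77.77 F1939
G01 X139.98 Y83.39 F1939
G01 X139.36 Y85.47 F1939
G0 X88.67 Y26.99
M3 S584
G01 X91.49 Y39.12 F1939
G01 X93.17 Y52.00 F1939
G01 X93.73 Y65.63 F1939
G01 X93.15 Y80.00 F1939
G01 X91.44 Y95.12 F1939
G01 X88.60 Y110.99 F1939
G01 X84.62 Y127.61 F1939
G01 X79.52 Y144.97 F1939
G0 X108.10 Y17.62
M3 S152
G01 X105.63 Y30.55 F2625
G01 X103.54 Y48.81 F2625
G01 X102.01 Y70.21 F2625
G01 X101.20 Y92.58 F2625
G01 X101.27 Y113.72 F2625
G01 X102.40 Y131.44 F2625
G01 X104.75 Y143.56 F2625
G01 X108.49 Y147.89 F2625
M5
G0 X0.00 Y0.00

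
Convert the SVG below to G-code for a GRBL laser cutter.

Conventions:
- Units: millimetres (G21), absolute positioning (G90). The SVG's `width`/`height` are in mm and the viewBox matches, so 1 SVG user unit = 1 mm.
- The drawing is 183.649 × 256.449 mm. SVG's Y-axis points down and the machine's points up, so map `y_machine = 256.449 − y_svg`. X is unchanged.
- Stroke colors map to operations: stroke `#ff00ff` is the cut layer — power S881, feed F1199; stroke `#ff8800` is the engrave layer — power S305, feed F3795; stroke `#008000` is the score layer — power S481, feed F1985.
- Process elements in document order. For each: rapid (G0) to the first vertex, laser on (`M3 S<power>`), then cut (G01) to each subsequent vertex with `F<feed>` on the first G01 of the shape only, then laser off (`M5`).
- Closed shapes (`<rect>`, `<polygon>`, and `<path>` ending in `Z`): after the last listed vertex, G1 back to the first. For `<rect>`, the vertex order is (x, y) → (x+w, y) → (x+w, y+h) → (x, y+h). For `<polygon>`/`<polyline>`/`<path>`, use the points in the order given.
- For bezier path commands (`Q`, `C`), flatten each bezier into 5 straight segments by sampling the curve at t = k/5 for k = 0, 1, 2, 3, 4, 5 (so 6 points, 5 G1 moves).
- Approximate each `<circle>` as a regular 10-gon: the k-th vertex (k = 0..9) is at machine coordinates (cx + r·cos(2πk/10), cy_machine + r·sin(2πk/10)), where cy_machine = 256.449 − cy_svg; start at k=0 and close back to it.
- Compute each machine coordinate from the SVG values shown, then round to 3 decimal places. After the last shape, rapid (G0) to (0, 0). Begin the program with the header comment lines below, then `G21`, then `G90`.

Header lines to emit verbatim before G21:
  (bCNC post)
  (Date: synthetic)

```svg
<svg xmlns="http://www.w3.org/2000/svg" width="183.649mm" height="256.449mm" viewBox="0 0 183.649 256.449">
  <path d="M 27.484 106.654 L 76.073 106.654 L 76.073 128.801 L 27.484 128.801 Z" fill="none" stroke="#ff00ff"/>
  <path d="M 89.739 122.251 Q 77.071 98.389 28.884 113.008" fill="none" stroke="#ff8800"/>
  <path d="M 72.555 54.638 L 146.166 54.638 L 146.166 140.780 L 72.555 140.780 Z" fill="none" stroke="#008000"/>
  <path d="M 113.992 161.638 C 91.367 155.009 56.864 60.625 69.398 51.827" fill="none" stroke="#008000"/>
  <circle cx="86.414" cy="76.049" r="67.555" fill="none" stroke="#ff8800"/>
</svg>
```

Since the viewBox matches the mm dimensions, user units are millimetres directly. The only transform is the Y-flip y_m = 256.449 − y_svg.

Shape 1 is a rectangle drawn with `<path>`. Its stroke #ff00ff means cut at S881, F1199. After flipping Y the toolpath is (27.484,149.795) → (76.073,149.795) → (76.073,127.648) → (27.484,127.648) → (27.484,149.795), returning to the start.

Shape 2 is a quadratic bezier drawn with `<path>`. Its stroke #ff8800 means engrave at S305, F3795. After flipping Y the toolpath is (89.739,134.198) → (83.251,142.204) → (73.922,147.131) → (61.751,148.979) → (46.738,147.749) → (28.884,143.441).

Shape 3 is a rectangle drawn with `<path>`. Its stroke #008000 means score at S481, F1985. After flipping Y the toolpath is (72.555,201.811) → (146.166,201.811) → (146.166,115.669) → (72.555,115.669) → (72.555,201.811), returning to the start.

Shape 4 is a cubic bezier drawn with `<path>`. Its stroke #008000 means score at S481, F1985. After flipping Y the toolpath is (113.992,94.811) → (99.463,107.932) → (84.911,133.794) → (73.164,164.077) → (67.051,190.460) → (69.398,204.622).

Shape 5 is a circle drawn with `<circle>`. Its stroke #ff8800 means engrave at S305, F3795. After flipping Y the toolpath is (153.969,180.400) → (141.067,220.108) → (107.290,244.649) → (65.538,244.649) → (31.761,220.108) → (18.859,180.400) → (31.761,140.692) → (65.538,116.151) → (107.290,116.151) → (141.067,140.692) → (153.969,180.400), returning to the start.

(bCNC post)
(Date: synthetic)
G21
G90
G0 X27.484 Y149.795
M3 S881
G01 X76.073 Y149.795 F1199
G01 X76.073 Y127.648
G01 X27.484 Y127.648
G01 X27.484 Y149.795
M5
G0 X89.739 Y134.198
M3 S305
G01 X83.251 Y142.204 F3795
G01 X73.922 Y147.131
G01 X61.751 Y148.979
G01 X46.738 Y147.749
G01 X28.884 Y143.441
M5
G0 X72.555 Y201.811
M3 S481
G01 X146.166 Y201.811 F1985
G01 X146.166 Y115.669
G01 X72.555 Y115.669
G01 X72.555 Y201.811
M5
G0 X113.992 Y94.811
M3 S481
G01 X99.463 Y107.932 F1985
G01 X84.911 Y133.794
G01 X73.164 Y164.077
G01 X67.051 Y190.460
G01 X69.398 Y204.622
M5
G0 X153.969 Y180.400
M3 S305
G01 X141.067 Y220.108 F3795
G01 X107.290 Y244.649
G01 X65.538 Y244.649
G01 X31.761 Y220.108
G01 X18.859 Y180.400
G01 X31.761 Y140.692
G01 X65.538 Y116.151
G01 X107.290 Y116.151
G01 X141.067 Y140.692
G01 X153.969 Y180.400
M5
G0 X0.000 Y0.000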